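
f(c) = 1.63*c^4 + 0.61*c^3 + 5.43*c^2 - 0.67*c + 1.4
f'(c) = 6.52*c^3 + 1.83*c^2 + 10.86*c - 0.67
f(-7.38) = 4892.08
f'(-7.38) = -2601.84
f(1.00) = 8.40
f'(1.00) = 18.54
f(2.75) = 146.53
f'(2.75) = 178.63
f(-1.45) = 19.13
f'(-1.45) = -32.45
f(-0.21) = 1.78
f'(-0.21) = -2.93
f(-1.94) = 41.77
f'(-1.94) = -62.46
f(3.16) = 235.28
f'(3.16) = 257.66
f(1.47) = 21.70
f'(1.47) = 39.96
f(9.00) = 11574.32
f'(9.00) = 4998.38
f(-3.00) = 167.84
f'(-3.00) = -192.82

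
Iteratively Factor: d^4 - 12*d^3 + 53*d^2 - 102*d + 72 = (d - 2)*(d^3 - 10*d^2 + 33*d - 36) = (d - 3)*(d - 2)*(d^2 - 7*d + 12) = (d - 4)*(d - 3)*(d - 2)*(d - 3)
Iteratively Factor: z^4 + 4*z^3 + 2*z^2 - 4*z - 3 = (z + 1)*(z^3 + 3*z^2 - z - 3) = (z - 1)*(z + 1)*(z^2 + 4*z + 3) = (z - 1)*(z + 1)^2*(z + 3)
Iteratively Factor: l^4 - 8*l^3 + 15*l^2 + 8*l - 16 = (l + 1)*(l^3 - 9*l^2 + 24*l - 16) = (l - 4)*(l + 1)*(l^2 - 5*l + 4) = (l - 4)^2*(l + 1)*(l - 1)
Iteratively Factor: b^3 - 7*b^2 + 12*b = (b)*(b^2 - 7*b + 12) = b*(b - 3)*(b - 4)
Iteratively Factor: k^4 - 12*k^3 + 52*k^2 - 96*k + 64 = (k - 4)*(k^3 - 8*k^2 + 20*k - 16) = (k - 4)*(k - 2)*(k^2 - 6*k + 8) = (k - 4)*(k - 2)^2*(k - 4)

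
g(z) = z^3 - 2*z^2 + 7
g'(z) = 3*z^2 - 4*z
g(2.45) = 9.70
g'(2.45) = 8.21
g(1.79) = 6.33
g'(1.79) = 2.45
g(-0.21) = 6.90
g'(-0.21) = 0.97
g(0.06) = 6.99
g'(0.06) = -0.23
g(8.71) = 516.05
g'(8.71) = 192.75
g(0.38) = 6.77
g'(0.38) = -1.09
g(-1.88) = -6.71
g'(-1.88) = 18.12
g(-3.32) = -51.64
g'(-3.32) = 46.35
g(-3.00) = -38.00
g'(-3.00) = 39.00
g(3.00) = 16.00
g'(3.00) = 15.00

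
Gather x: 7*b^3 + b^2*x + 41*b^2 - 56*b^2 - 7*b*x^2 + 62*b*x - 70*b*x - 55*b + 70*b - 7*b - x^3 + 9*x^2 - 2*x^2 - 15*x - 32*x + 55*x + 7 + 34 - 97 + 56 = 7*b^3 - 15*b^2 + 8*b - x^3 + x^2*(7 - 7*b) + x*(b^2 - 8*b + 8)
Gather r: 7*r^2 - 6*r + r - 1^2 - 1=7*r^2 - 5*r - 2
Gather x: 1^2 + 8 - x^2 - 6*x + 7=-x^2 - 6*x + 16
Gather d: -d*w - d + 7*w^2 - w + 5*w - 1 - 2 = d*(-w - 1) + 7*w^2 + 4*w - 3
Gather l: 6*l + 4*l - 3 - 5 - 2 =10*l - 10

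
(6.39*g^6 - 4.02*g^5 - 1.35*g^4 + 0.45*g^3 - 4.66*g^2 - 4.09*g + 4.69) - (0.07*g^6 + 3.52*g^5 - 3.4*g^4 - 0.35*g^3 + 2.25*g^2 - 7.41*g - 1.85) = 6.32*g^6 - 7.54*g^5 + 2.05*g^4 + 0.8*g^3 - 6.91*g^2 + 3.32*g + 6.54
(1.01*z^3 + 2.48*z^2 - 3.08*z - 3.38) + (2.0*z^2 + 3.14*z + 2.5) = 1.01*z^3 + 4.48*z^2 + 0.0600000000000001*z - 0.88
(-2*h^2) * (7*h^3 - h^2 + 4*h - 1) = -14*h^5 + 2*h^4 - 8*h^3 + 2*h^2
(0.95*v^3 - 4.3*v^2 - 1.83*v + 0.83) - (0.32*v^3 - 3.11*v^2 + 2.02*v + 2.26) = 0.63*v^3 - 1.19*v^2 - 3.85*v - 1.43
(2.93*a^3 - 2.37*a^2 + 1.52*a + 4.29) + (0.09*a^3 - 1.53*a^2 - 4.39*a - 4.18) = 3.02*a^3 - 3.9*a^2 - 2.87*a + 0.11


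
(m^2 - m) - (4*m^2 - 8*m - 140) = -3*m^2 + 7*m + 140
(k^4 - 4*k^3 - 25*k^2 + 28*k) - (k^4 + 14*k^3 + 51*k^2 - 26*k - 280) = -18*k^3 - 76*k^2 + 54*k + 280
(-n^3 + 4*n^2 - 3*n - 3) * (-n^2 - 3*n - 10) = n^5 - n^4 + n^3 - 28*n^2 + 39*n + 30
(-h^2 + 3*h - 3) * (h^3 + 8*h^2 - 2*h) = -h^5 - 5*h^4 + 23*h^3 - 30*h^2 + 6*h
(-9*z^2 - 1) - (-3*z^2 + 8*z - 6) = -6*z^2 - 8*z + 5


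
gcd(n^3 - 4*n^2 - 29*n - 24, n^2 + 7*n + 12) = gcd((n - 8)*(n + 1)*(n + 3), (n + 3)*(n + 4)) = n + 3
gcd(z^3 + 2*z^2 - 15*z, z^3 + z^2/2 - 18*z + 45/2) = z^2 + 2*z - 15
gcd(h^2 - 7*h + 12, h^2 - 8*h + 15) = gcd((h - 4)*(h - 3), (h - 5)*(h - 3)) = h - 3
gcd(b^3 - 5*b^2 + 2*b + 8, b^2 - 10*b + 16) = b - 2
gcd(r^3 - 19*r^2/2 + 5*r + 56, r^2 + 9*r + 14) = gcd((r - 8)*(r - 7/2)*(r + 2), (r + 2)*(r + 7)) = r + 2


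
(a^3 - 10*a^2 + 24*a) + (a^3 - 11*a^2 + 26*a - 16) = 2*a^3 - 21*a^2 + 50*a - 16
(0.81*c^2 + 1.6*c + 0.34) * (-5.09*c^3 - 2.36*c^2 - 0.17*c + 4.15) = -4.1229*c^5 - 10.0556*c^4 - 5.6443*c^3 + 2.2871*c^2 + 6.5822*c + 1.411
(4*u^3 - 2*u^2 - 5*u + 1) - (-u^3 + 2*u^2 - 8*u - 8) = 5*u^3 - 4*u^2 + 3*u + 9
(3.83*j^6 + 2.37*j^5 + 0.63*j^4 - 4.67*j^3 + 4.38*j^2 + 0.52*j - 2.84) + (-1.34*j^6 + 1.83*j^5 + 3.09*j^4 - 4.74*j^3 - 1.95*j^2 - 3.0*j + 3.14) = 2.49*j^6 + 4.2*j^5 + 3.72*j^4 - 9.41*j^3 + 2.43*j^2 - 2.48*j + 0.3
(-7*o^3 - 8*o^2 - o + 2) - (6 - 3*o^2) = -7*o^3 - 5*o^2 - o - 4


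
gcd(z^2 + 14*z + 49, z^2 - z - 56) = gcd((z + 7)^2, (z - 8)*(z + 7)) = z + 7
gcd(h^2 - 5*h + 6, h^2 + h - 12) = h - 3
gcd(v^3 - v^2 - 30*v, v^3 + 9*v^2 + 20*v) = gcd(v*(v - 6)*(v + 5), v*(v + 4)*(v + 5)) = v^2 + 5*v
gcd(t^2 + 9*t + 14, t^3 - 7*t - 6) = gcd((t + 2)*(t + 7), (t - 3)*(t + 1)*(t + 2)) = t + 2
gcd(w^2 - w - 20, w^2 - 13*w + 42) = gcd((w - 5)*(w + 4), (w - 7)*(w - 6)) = 1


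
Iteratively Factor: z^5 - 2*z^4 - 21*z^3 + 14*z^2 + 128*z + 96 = (z - 4)*(z^4 + 2*z^3 - 13*z^2 - 38*z - 24) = (z - 4)*(z + 2)*(z^3 - 13*z - 12) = (z - 4)*(z + 1)*(z + 2)*(z^2 - z - 12) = (z - 4)^2*(z + 1)*(z + 2)*(z + 3)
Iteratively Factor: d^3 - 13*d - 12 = (d + 3)*(d^2 - 3*d - 4) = (d - 4)*(d + 3)*(d + 1)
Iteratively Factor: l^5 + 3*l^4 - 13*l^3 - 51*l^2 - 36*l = (l + 3)*(l^4 - 13*l^2 - 12*l) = (l + 3)^2*(l^3 - 3*l^2 - 4*l) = (l + 1)*(l + 3)^2*(l^2 - 4*l) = l*(l + 1)*(l + 3)^2*(l - 4)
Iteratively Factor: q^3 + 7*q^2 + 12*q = (q + 4)*(q^2 + 3*q) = q*(q + 4)*(q + 3)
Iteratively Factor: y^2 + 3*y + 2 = (y + 1)*(y + 2)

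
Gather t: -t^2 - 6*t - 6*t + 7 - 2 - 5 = -t^2 - 12*t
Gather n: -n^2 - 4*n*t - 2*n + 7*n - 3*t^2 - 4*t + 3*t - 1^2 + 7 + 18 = -n^2 + n*(5 - 4*t) - 3*t^2 - t + 24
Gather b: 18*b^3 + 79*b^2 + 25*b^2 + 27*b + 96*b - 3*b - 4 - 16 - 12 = 18*b^3 + 104*b^2 + 120*b - 32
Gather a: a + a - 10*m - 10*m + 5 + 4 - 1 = 2*a - 20*m + 8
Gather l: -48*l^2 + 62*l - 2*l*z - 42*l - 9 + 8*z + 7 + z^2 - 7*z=-48*l^2 + l*(20 - 2*z) + z^2 + z - 2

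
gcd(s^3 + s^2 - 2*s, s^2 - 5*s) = s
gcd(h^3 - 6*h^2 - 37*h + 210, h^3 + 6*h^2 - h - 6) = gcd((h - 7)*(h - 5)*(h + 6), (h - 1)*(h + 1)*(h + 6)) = h + 6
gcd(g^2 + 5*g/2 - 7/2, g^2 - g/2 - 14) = g + 7/2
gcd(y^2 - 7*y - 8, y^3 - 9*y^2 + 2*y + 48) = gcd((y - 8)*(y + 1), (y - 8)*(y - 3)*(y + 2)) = y - 8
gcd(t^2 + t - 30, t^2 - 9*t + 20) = t - 5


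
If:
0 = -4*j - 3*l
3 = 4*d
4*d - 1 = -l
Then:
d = 3/4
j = 3/2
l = -2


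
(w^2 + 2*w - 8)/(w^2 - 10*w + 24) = (w^2 + 2*w - 8)/(w^2 - 10*w + 24)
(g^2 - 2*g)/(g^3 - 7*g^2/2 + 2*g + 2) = 2*g/(2*g^2 - 3*g - 2)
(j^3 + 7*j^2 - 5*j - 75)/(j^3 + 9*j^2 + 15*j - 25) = (j - 3)/(j - 1)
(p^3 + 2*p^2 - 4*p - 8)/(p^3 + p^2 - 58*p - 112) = (p^2 - 4)/(p^2 - p - 56)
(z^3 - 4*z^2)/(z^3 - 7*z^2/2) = 2*(z - 4)/(2*z - 7)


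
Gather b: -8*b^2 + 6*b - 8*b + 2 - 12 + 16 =-8*b^2 - 2*b + 6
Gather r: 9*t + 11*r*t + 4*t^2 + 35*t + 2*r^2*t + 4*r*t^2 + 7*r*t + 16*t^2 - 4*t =2*r^2*t + r*(4*t^2 + 18*t) + 20*t^2 + 40*t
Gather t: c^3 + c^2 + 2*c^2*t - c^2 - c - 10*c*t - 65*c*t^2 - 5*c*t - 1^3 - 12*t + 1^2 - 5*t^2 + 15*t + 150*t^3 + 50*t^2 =c^3 - c + 150*t^3 + t^2*(45 - 65*c) + t*(2*c^2 - 15*c + 3)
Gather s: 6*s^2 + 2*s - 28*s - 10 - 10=6*s^2 - 26*s - 20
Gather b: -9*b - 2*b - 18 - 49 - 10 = -11*b - 77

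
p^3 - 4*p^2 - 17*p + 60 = (p - 5)*(p - 3)*(p + 4)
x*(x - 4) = x^2 - 4*x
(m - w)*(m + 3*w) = m^2 + 2*m*w - 3*w^2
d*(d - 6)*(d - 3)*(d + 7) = d^4 - 2*d^3 - 45*d^2 + 126*d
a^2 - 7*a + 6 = (a - 6)*(a - 1)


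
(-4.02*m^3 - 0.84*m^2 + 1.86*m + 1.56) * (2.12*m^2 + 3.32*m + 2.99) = -8.5224*m^5 - 15.1272*m^4 - 10.8654*m^3 + 6.9708*m^2 + 10.7406*m + 4.6644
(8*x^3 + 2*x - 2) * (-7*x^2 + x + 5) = -56*x^5 + 8*x^4 + 26*x^3 + 16*x^2 + 8*x - 10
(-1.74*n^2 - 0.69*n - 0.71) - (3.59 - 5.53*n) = -1.74*n^2 + 4.84*n - 4.3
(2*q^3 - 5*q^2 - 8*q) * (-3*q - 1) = -6*q^4 + 13*q^3 + 29*q^2 + 8*q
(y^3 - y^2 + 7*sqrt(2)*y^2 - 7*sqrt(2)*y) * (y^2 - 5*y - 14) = y^5 - 6*y^4 + 7*sqrt(2)*y^4 - 42*sqrt(2)*y^3 - 9*y^3 - 63*sqrt(2)*y^2 + 14*y^2 + 98*sqrt(2)*y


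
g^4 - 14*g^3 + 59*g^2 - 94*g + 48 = (g - 8)*(g - 3)*(g - 2)*(g - 1)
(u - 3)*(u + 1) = u^2 - 2*u - 3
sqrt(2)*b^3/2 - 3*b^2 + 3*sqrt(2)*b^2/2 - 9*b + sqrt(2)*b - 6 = (b + 1)*(b - 3*sqrt(2))*(sqrt(2)*b/2 + sqrt(2))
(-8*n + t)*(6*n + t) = -48*n^2 - 2*n*t + t^2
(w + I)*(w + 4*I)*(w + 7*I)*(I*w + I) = I*w^4 - 12*w^3 + I*w^3 - 12*w^2 - 39*I*w^2 + 28*w - 39*I*w + 28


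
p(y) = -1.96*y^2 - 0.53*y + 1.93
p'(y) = -3.92*y - 0.53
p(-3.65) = -22.25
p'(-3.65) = 13.78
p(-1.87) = -3.93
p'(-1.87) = 6.80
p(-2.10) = -5.60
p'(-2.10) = 7.70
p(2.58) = -12.48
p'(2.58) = -10.64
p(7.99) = -127.43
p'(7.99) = -31.85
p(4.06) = -32.53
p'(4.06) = -16.45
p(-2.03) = -5.07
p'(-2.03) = 7.43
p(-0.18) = 1.96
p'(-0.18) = 0.18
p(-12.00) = -273.95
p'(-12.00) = 46.51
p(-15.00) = -431.12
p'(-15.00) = 58.27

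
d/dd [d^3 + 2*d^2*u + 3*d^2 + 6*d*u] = 3*d^2 + 4*d*u + 6*d + 6*u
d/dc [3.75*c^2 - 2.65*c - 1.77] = 7.5*c - 2.65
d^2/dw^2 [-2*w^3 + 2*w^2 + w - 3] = 4 - 12*w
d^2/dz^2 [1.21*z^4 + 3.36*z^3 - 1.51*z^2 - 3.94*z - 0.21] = 14.52*z^2 + 20.16*z - 3.02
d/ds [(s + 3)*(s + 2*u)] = 2*s + 2*u + 3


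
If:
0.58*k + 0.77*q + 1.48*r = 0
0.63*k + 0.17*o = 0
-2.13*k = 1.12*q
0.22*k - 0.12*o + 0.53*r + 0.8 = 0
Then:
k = -0.82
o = 3.02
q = 1.55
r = -0.49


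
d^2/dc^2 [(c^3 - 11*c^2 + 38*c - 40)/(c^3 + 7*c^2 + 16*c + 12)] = 4*(-9*c^4 + 69*c^3 + 267*c^2 - 673*c - 1970)/(c^7 + 17*c^6 + 123*c^5 + 491*c^4 + 1168*c^3 + 1656*c^2 + 1296*c + 432)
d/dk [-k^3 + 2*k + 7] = 2 - 3*k^2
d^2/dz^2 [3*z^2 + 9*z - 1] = 6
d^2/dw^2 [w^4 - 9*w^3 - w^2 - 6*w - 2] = 12*w^2 - 54*w - 2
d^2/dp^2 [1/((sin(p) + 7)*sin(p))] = (-4*sin(p) - 21 - 43/sin(p) + 42/sin(p)^2 + 98/sin(p)^3)/(sin(p) + 7)^3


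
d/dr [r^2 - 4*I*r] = 2*r - 4*I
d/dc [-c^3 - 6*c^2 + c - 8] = -3*c^2 - 12*c + 1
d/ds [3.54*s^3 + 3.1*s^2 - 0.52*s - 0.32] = 10.62*s^2 + 6.2*s - 0.52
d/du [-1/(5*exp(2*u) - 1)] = 10*exp(2*u)/(5*exp(2*u) - 1)^2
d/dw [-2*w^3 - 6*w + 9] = -6*w^2 - 6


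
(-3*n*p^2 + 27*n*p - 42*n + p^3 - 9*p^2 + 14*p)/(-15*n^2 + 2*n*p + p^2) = (p^2 - 9*p + 14)/(5*n + p)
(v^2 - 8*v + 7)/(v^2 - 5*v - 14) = (v - 1)/(v + 2)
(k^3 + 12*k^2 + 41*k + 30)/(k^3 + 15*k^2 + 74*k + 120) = (k + 1)/(k + 4)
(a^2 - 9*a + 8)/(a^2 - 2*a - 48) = (a - 1)/(a + 6)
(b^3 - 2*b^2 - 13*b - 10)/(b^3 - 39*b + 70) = (b^2 + 3*b + 2)/(b^2 + 5*b - 14)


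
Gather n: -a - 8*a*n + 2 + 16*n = -a + n*(16 - 8*a) + 2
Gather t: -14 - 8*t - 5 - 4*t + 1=-12*t - 18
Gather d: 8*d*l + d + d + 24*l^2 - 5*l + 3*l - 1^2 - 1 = d*(8*l + 2) + 24*l^2 - 2*l - 2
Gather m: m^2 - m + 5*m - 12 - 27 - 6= m^2 + 4*m - 45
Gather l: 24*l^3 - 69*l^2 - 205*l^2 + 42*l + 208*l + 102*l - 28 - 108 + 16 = 24*l^3 - 274*l^2 + 352*l - 120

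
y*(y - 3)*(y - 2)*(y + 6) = y^4 + y^3 - 24*y^2 + 36*y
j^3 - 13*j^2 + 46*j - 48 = (j - 8)*(j - 3)*(j - 2)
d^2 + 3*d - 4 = (d - 1)*(d + 4)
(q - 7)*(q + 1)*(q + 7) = q^3 + q^2 - 49*q - 49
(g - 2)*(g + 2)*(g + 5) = g^3 + 5*g^2 - 4*g - 20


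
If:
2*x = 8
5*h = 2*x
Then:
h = 8/5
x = 4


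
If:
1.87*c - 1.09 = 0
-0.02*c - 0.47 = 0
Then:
No Solution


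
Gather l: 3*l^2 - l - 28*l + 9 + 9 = 3*l^2 - 29*l + 18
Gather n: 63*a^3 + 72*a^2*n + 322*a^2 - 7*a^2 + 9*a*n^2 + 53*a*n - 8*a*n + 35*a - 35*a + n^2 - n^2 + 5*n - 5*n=63*a^3 + 315*a^2 + 9*a*n^2 + n*(72*a^2 + 45*a)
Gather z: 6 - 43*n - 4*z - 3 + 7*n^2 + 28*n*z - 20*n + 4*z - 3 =7*n^2 + 28*n*z - 63*n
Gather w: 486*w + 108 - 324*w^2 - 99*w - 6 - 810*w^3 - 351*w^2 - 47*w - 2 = -810*w^3 - 675*w^2 + 340*w + 100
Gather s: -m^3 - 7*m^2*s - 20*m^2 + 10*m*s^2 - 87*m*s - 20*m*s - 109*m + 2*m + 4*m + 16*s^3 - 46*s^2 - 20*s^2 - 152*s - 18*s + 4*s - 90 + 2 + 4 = -m^3 - 20*m^2 - 103*m + 16*s^3 + s^2*(10*m - 66) + s*(-7*m^2 - 107*m - 166) - 84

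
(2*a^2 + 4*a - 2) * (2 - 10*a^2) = -20*a^4 - 40*a^3 + 24*a^2 + 8*a - 4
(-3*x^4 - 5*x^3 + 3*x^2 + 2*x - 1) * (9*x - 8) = -27*x^5 - 21*x^4 + 67*x^3 - 6*x^2 - 25*x + 8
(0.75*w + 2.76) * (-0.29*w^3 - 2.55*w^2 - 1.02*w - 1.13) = -0.2175*w^4 - 2.7129*w^3 - 7.803*w^2 - 3.6627*w - 3.1188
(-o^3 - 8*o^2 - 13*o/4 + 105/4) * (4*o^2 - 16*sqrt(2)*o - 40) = -4*o^5 - 32*o^4 + 16*sqrt(2)*o^4 + 27*o^3 + 128*sqrt(2)*o^3 + 52*sqrt(2)*o^2 + 425*o^2 - 420*sqrt(2)*o + 130*o - 1050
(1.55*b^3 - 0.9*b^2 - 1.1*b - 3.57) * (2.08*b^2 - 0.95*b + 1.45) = 3.224*b^5 - 3.3445*b^4 + 0.8145*b^3 - 7.6856*b^2 + 1.7965*b - 5.1765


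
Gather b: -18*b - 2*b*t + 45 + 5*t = b*(-2*t - 18) + 5*t + 45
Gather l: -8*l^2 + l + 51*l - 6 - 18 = -8*l^2 + 52*l - 24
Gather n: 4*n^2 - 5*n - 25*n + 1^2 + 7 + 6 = 4*n^2 - 30*n + 14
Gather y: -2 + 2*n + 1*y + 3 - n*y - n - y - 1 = -n*y + n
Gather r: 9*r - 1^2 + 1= 9*r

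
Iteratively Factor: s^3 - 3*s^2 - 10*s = (s + 2)*(s^2 - 5*s) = (s - 5)*(s + 2)*(s)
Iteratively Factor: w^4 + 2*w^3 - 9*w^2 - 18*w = (w)*(w^3 + 2*w^2 - 9*w - 18) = w*(w + 3)*(w^2 - w - 6) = w*(w - 3)*(w + 3)*(w + 2)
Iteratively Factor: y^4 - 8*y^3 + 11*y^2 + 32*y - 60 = (y - 5)*(y^3 - 3*y^2 - 4*y + 12) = (y - 5)*(y - 3)*(y^2 - 4) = (y - 5)*(y - 3)*(y - 2)*(y + 2)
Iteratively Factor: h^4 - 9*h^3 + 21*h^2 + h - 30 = (h - 3)*(h^3 - 6*h^2 + 3*h + 10) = (h - 3)*(h + 1)*(h^2 - 7*h + 10) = (h - 3)*(h - 2)*(h + 1)*(h - 5)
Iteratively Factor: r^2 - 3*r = (r)*(r - 3)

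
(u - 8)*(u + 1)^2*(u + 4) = u^4 - 2*u^3 - 39*u^2 - 68*u - 32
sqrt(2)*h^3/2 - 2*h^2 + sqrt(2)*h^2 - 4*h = h*(h - 2*sqrt(2))*(sqrt(2)*h/2 + sqrt(2))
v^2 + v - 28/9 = (v - 4/3)*(v + 7/3)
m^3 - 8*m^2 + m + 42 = (m - 7)*(m - 3)*(m + 2)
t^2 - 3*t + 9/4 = (t - 3/2)^2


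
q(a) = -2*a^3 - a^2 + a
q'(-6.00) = -203.00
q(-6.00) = 390.00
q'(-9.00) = -467.00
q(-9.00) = 1368.00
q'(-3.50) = -65.50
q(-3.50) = 70.00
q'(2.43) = -39.29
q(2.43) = -32.17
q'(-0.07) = 1.11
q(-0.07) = -0.07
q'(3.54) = -81.27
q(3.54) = -97.72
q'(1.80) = -22.04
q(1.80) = -13.10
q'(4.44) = -126.16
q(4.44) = -190.33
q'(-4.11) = -92.13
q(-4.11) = 117.85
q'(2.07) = -28.85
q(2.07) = -19.95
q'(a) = -6*a^2 - 2*a + 1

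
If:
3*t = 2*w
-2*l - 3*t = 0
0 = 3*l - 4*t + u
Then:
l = -w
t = 2*w/3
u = 17*w/3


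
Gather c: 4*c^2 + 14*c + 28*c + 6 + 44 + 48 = 4*c^2 + 42*c + 98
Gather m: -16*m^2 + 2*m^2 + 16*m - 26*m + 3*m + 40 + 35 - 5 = -14*m^2 - 7*m + 70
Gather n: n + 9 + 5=n + 14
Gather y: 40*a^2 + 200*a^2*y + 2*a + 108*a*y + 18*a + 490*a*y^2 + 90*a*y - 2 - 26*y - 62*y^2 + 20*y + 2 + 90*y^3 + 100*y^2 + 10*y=40*a^2 + 20*a + 90*y^3 + y^2*(490*a + 38) + y*(200*a^2 + 198*a + 4)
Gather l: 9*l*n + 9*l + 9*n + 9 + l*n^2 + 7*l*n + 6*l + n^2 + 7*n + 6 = l*(n^2 + 16*n + 15) + n^2 + 16*n + 15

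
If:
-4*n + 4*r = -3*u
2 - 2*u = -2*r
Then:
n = 7*u/4 - 1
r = u - 1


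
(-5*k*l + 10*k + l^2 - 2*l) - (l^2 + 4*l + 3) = -5*k*l + 10*k - 6*l - 3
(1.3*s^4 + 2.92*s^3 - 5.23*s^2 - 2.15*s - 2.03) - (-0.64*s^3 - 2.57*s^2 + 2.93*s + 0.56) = 1.3*s^4 + 3.56*s^3 - 2.66*s^2 - 5.08*s - 2.59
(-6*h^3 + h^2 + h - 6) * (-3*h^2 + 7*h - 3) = 18*h^5 - 45*h^4 + 22*h^3 + 22*h^2 - 45*h + 18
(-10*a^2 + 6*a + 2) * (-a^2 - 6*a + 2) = 10*a^4 + 54*a^3 - 58*a^2 + 4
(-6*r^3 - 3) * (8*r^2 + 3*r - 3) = -48*r^5 - 18*r^4 + 18*r^3 - 24*r^2 - 9*r + 9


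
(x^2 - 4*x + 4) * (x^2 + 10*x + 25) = x^4 + 6*x^3 - 11*x^2 - 60*x + 100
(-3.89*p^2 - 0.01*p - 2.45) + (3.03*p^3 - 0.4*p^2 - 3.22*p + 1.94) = 3.03*p^3 - 4.29*p^2 - 3.23*p - 0.51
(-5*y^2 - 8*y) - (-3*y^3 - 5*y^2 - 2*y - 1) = 3*y^3 - 6*y + 1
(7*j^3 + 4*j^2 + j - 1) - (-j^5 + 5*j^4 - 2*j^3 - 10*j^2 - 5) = j^5 - 5*j^4 + 9*j^3 + 14*j^2 + j + 4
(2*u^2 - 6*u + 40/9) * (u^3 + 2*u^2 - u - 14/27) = 2*u^5 - 2*u^4 - 86*u^3/9 + 374*u^2/27 - 4*u/3 - 560/243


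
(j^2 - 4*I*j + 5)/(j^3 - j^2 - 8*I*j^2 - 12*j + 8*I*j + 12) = (j^2 - 4*I*j + 5)/(j^3 + j^2*(-1 - 8*I) + j*(-12 + 8*I) + 12)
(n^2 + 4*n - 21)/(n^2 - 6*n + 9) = (n + 7)/(n - 3)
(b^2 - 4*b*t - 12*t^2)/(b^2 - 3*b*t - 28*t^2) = (-b^2 + 4*b*t + 12*t^2)/(-b^2 + 3*b*t + 28*t^2)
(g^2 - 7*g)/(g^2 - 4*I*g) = (g - 7)/(g - 4*I)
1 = 1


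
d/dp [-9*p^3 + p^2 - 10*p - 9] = -27*p^2 + 2*p - 10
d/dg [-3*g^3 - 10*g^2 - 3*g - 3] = -9*g^2 - 20*g - 3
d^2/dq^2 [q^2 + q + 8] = 2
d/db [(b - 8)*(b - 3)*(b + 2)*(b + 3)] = 4*b^3 - 18*b^2 - 50*b + 54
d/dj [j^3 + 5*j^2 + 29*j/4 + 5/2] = 3*j^2 + 10*j + 29/4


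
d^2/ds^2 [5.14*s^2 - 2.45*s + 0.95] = 10.2800000000000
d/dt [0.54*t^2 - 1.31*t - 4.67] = 1.08*t - 1.31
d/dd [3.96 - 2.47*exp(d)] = -2.47*exp(d)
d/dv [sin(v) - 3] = cos(v)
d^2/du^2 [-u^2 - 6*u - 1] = -2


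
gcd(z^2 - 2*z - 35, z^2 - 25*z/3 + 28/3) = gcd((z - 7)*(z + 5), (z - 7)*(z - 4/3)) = z - 7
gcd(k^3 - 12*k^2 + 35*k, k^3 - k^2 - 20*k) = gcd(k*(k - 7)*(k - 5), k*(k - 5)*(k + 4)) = k^2 - 5*k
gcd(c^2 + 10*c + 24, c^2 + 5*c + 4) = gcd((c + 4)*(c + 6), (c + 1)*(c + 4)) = c + 4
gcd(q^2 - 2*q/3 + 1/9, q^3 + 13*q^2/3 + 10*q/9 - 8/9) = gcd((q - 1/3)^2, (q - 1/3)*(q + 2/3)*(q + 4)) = q - 1/3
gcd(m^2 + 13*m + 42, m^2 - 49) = m + 7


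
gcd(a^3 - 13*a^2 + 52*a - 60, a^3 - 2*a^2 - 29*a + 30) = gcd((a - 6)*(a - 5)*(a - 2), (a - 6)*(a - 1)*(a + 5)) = a - 6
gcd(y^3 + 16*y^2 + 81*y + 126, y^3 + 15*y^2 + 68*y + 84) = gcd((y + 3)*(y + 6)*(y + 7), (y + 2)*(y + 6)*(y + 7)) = y^2 + 13*y + 42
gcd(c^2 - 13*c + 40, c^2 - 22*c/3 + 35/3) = c - 5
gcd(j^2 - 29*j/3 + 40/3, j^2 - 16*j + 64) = j - 8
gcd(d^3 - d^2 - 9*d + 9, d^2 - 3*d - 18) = d + 3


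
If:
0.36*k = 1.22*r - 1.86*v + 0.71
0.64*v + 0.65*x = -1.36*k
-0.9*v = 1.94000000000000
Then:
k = 1.01437908496732 - 0.477941176470588*x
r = -0.141031822565092*x - 3.56898103503697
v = -2.16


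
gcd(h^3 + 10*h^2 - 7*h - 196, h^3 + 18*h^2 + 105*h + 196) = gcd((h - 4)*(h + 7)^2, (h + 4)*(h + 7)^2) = h^2 + 14*h + 49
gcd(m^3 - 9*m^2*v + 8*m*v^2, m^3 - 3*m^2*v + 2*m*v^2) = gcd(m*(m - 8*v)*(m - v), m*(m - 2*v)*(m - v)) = -m^2 + m*v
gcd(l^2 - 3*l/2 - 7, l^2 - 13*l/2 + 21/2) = l - 7/2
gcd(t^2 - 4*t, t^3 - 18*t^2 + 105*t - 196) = t - 4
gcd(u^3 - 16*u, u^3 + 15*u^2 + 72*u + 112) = u + 4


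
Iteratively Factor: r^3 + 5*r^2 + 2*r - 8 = (r - 1)*(r^2 + 6*r + 8) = (r - 1)*(r + 2)*(r + 4)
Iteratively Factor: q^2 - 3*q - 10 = (q + 2)*(q - 5)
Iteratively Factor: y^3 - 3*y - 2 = (y + 1)*(y^2 - y - 2) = (y + 1)^2*(y - 2)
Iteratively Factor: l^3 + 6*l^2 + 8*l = (l + 4)*(l^2 + 2*l) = l*(l + 4)*(l + 2)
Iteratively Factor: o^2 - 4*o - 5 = (o + 1)*(o - 5)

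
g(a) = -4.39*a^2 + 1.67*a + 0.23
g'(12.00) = -103.69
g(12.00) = -611.89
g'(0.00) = 1.67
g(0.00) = 0.23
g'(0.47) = -2.46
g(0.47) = 0.05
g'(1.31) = -9.83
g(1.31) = -5.12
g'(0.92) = -6.41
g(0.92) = -1.95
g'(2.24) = -18.00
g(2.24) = -18.06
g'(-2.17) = 20.72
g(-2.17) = -24.07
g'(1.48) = -11.32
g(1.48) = -6.91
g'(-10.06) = 90.00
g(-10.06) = -460.85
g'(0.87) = -5.97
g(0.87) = -1.64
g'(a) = 1.67 - 8.78*a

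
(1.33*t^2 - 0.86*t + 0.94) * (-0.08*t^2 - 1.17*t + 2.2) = -0.1064*t^4 - 1.4873*t^3 + 3.857*t^2 - 2.9918*t + 2.068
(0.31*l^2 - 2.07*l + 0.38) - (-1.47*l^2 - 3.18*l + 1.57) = 1.78*l^2 + 1.11*l - 1.19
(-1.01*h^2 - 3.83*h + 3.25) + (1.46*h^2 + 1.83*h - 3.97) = 0.45*h^2 - 2.0*h - 0.72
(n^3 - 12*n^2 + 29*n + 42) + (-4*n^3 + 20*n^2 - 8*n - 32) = -3*n^3 + 8*n^2 + 21*n + 10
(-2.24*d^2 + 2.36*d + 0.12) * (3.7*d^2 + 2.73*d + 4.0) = -8.288*d^4 + 2.6168*d^3 - 2.0732*d^2 + 9.7676*d + 0.48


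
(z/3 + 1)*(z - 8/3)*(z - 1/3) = z^3/3 - 73*z/27 + 8/9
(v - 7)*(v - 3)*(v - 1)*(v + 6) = v^4 - 5*v^3 - 35*v^2 + 165*v - 126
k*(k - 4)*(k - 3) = k^3 - 7*k^2 + 12*k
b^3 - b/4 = b*(b - 1/2)*(b + 1/2)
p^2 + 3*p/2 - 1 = (p - 1/2)*(p + 2)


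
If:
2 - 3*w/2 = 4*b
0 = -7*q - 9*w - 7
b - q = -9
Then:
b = 82/17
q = 235/17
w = -196/17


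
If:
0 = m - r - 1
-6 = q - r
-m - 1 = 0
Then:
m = -1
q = -8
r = -2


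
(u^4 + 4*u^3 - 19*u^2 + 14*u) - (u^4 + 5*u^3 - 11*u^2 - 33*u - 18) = -u^3 - 8*u^2 + 47*u + 18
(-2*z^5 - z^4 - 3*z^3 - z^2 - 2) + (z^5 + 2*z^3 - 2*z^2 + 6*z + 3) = -z^5 - z^4 - z^3 - 3*z^2 + 6*z + 1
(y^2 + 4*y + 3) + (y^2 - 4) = 2*y^2 + 4*y - 1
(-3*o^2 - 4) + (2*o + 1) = -3*o^2 + 2*o - 3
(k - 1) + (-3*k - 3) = -2*k - 4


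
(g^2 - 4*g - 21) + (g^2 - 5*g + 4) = 2*g^2 - 9*g - 17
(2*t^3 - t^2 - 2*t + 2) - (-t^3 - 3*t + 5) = 3*t^3 - t^2 + t - 3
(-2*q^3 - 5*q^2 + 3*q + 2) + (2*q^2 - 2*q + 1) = -2*q^3 - 3*q^2 + q + 3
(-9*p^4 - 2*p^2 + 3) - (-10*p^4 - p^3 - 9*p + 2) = p^4 + p^3 - 2*p^2 + 9*p + 1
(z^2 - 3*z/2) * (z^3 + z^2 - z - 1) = z^5 - z^4/2 - 5*z^3/2 + z^2/2 + 3*z/2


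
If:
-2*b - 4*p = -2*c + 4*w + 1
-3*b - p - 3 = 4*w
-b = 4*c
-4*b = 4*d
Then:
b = -24*w/19 - 22/19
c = 6*w/19 + 11/38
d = 24*w/19 + 22/19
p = 9/19 - 4*w/19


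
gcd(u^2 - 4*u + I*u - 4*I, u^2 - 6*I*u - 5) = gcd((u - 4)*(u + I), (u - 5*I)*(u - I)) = 1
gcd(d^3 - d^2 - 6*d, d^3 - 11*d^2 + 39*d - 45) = d - 3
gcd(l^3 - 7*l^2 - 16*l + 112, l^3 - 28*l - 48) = l + 4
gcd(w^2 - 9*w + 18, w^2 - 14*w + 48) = w - 6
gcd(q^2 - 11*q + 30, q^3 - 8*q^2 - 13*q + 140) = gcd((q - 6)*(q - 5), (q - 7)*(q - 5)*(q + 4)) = q - 5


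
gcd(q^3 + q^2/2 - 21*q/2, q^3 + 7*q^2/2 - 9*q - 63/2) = q^2 + q/2 - 21/2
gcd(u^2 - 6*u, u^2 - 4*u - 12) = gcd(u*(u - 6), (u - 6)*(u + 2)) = u - 6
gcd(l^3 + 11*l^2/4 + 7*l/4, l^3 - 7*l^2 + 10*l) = l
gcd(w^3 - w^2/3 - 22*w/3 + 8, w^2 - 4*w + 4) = w - 2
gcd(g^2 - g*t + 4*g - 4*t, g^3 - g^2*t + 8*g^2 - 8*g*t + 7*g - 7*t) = -g + t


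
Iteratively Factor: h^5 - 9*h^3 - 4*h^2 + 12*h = (h)*(h^4 - 9*h^2 - 4*h + 12) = h*(h + 2)*(h^3 - 2*h^2 - 5*h + 6) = h*(h - 1)*(h + 2)*(h^2 - h - 6) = h*(h - 3)*(h - 1)*(h + 2)*(h + 2)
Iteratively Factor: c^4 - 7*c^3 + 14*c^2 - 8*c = (c)*(c^3 - 7*c^2 + 14*c - 8) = c*(c - 1)*(c^2 - 6*c + 8) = c*(c - 4)*(c - 1)*(c - 2)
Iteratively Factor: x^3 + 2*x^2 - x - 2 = (x - 1)*(x^2 + 3*x + 2) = (x - 1)*(x + 2)*(x + 1)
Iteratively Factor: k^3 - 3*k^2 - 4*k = (k - 4)*(k^2 + k) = k*(k - 4)*(k + 1)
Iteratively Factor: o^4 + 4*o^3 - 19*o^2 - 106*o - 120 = (o + 2)*(o^3 + 2*o^2 - 23*o - 60) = (o + 2)*(o + 4)*(o^2 - 2*o - 15) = (o + 2)*(o + 3)*(o + 4)*(o - 5)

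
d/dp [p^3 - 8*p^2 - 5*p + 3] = 3*p^2 - 16*p - 5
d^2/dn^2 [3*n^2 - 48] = 6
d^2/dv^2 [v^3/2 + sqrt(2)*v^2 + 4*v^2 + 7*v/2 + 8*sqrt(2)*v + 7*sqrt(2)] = 3*v + 2*sqrt(2) + 8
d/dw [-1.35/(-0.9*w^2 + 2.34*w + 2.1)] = (3.159 - 2.43*w)/(-0.9*w^2 + 2.34*w + 2.1)^2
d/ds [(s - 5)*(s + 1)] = 2*s - 4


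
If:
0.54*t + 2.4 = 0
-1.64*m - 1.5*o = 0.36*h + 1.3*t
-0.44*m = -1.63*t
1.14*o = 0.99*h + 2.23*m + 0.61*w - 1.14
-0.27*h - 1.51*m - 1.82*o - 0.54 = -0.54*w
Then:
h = 42.15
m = -16.46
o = 11.74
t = -4.44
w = 15.59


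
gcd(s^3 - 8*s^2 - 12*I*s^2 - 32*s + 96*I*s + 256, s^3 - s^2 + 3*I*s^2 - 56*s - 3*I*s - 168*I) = s - 8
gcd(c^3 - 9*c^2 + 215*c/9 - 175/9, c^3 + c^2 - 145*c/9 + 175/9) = c^2 - 4*c + 35/9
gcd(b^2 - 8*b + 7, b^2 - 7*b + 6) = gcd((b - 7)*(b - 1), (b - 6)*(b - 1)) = b - 1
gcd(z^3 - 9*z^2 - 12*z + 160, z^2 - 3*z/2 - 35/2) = z - 5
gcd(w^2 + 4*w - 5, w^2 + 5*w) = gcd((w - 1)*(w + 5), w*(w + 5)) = w + 5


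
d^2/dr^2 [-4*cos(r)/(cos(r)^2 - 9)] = 4*(sin(r)^4 - 54*sin(r)^2 + 80)*cos(r)/((cos(r) - 3)^3*(cos(r) + 3)^3)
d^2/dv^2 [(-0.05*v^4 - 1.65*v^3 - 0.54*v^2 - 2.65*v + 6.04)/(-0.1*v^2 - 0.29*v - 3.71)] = (0.001*v^6 + 0.00870000000000001*v^5 + 0.13653*v^4 - 0.0643699999999989*v^3 + 17.34543*v^2 + 129.31473*v + 12.62871)/(0.001*v^6 + 0.0087*v^5 + 0.13653*v^4 + 0.669929*v^3 + 5.065263*v^2 + 11.974767*v + 51.064811)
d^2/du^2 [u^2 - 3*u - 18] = 2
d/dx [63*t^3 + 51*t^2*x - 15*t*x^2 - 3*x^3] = 51*t^2 - 30*t*x - 9*x^2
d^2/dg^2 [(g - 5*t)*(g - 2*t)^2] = 6*g - 18*t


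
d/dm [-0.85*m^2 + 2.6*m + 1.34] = 2.6 - 1.7*m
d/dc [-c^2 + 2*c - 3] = 2 - 2*c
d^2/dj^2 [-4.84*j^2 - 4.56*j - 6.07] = -9.68000000000000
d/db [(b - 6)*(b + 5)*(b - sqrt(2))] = 3*b^2 - 2*sqrt(2)*b - 2*b - 30 + sqrt(2)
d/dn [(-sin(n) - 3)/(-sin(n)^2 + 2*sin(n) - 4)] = (-6*sin(n) + cos(n)^2 + 9)*cos(n)/(sin(n)^2 - 2*sin(n) + 4)^2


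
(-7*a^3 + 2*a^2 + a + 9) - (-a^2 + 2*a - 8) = -7*a^3 + 3*a^2 - a + 17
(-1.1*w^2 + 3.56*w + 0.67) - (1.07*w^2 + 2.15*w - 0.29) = -2.17*w^2 + 1.41*w + 0.96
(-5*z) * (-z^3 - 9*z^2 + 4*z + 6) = 5*z^4 + 45*z^3 - 20*z^2 - 30*z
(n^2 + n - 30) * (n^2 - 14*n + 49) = n^4 - 13*n^3 + 5*n^2 + 469*n - 1470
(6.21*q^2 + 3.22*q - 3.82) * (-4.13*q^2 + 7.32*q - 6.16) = -25.6473*q^4 + 32.1586*q^3 + 1.0934*q^2 - 47.7976*q + 23.5312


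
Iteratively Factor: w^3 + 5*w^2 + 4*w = (w + 4)*(w^2 + w) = w*(w + 4)*(w + 1)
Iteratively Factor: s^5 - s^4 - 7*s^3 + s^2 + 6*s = (s)*(s^4 - s^3 - 7*s^2 + s + 6) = s*(s - 1)*(s^3 - 7*s - 6) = s*(s - 1)*(s + 2)*(s^2 - 2*s - 3) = s*(s - 3)*(s - 1)*(s + 2)*(s + 1)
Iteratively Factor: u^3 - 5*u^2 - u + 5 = (u - 5)*(u^2 - 1) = (u - 5)*(u + 1)*(u - 1)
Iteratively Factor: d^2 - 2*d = (d)*(d - 2)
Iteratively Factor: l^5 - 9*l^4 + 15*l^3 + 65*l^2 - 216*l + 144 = (l - 3)*(l^4 - 6*l^3 - 3*l^2 + 56*l - 48) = (l - 3)*(l - 1)*(l^3 - 5*l^2 - 8*l + 48) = (l - 4)*(l - 3)*(l - 1)*(l^2 - l - 12) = (l - 4)*(l - 3)*(l - 1)*(l + 3)*(l - 4)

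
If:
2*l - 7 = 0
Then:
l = 7/2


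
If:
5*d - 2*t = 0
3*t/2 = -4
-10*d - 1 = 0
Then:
No Solution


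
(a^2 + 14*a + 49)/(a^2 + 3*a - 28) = (a + 7)/(a - 4)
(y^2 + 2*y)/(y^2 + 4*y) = (y + 2)/(y + 4)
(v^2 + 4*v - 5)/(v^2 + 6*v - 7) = (v + 5)/(v + 7)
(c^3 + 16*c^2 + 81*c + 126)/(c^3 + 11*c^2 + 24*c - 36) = (c^2 + 10*c + 21)/(c^2 + 5*c - 6)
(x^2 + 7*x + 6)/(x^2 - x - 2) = (x + 6)/(x - 2)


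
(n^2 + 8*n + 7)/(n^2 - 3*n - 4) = (n + 7)/(n - 4)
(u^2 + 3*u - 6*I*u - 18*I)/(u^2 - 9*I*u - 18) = (u + 3)/(u - 3*I)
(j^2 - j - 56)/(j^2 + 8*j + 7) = (j - 8)/(j + 1)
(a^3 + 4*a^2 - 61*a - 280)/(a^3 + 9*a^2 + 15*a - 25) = (a^2 - a - 56)/(a^2 + 4*a - 5)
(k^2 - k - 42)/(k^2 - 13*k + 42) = (k + 6)/(k - 6)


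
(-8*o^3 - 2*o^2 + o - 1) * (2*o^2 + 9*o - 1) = -16*o^5 - 76*o^4 - 8*o^3 + 9*o^2 - 10*o + 1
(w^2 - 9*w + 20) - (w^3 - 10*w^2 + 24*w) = -w^3 + 11*w^2 - 33*w + 20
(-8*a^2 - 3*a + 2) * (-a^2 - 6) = 8*a^4 + 3*a^3 + 46*a^2 + 18*a - 12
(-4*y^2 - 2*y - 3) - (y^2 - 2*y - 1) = -5*y^2 - 2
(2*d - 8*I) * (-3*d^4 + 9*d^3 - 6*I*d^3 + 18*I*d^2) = -6*d^5 + 18*d^4 + 12*I*d^4 - 48*d^3 - 36*I*d^3 + 144*d^2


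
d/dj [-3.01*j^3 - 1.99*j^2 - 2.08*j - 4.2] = -9.03*j^2 - 3.98*j - 2.08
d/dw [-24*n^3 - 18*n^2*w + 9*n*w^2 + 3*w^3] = -18*n^2 + 18*n*w + 9*w^2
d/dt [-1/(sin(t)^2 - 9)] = 2*sin(t)*cos(t)/(sin(t)^2 - 9)^2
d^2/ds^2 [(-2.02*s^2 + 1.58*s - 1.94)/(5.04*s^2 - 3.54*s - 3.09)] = (-5.6843418860808e-14*s^4 + 8.18899199999998*s^3 - 484.426656*s^2 + 355.313952*s - 182.188476)/(128.024064*s^6 - 269.764992*s^5 - 45.99504*s^4 + 286.4214*s^3 + 28.19934*s^2 - 101.400822*s - 29.503629)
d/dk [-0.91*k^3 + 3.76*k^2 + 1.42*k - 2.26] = -2.73*k^2 + 7.52*k + 1.42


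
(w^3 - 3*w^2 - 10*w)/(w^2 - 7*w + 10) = w*(w + 2)/(w - 2)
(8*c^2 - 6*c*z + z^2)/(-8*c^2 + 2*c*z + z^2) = (-4*c + z)/(4*c + z)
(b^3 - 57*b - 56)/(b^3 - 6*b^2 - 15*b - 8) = (b + 7)/(b + 1)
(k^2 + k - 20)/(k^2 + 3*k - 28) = (k + 5)/(k + 7)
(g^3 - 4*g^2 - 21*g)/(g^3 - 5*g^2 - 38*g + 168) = g*(g + 3)/(g^2 + 2*g - 24)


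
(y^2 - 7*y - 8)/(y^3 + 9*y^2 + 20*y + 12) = (y - 8)/(y^2 + 8*y + 12)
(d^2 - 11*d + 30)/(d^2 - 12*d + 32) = (d^2 - 11*d + 30)/(d^2 - 12*d + 32)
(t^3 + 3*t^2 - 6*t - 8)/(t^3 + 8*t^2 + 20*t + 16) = (t^2 - t - 2)/(t^2 + 4*t + 4)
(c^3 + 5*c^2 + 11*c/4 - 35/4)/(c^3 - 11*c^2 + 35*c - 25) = (c^2 + 6*c + 35/4)/(c^2 - 10*c + 25)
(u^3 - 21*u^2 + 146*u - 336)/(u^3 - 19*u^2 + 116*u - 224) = (u - 6)/(u - 4)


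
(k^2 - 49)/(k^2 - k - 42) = (k + 7)/(k + 6)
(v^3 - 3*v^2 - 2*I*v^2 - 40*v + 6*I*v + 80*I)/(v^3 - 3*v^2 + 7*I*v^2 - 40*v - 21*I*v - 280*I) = (v - 2*I)/(v + 7*I)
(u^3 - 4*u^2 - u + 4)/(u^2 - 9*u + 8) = (u^2 - 3*u - 4)/(u - 8)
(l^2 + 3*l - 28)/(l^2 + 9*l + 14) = (l - 4)/(l + 2)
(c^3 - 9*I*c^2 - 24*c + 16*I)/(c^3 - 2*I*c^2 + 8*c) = (c^2 - 5*I*c - 4)/(c*(c + 2*I))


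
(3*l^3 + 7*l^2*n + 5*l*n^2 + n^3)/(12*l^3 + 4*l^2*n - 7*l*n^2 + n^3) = (3*l^2 + 4*l*n + n^2)/(12*l^2 - 8*l*n + n^2)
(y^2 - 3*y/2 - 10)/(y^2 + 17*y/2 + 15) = (y - 4)/(y + 6)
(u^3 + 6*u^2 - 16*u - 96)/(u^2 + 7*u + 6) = (u^2 - 16)/(u + 1)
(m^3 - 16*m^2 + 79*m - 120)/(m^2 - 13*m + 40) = m - 3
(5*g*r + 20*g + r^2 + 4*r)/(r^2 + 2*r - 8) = (5*g + r)/(r - 2)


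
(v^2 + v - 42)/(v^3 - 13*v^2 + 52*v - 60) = (v + 7)/(v^2 - 7*v + 10)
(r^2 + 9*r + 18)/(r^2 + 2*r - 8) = (r^2 + 9*r + 18)/(r^2 + 2*r - 8)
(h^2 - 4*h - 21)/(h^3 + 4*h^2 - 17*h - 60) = (h - 7)/(h^2 + h - 20)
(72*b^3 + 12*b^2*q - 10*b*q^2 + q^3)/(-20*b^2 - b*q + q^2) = (-72*b^3 - 12*b^2*q + 10*b*q^2 - q^3)/(20*b^2 + b*q - q^2)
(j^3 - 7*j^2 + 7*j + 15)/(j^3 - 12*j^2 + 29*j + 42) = (j^2 - 8*j + 15)/(j^2 - 13*j + 42)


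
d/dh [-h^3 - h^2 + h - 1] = -3*h^2 - 2*h + 1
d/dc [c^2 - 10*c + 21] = 2*c - 10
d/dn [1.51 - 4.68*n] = -4.68000000000000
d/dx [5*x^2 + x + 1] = 10*x + 1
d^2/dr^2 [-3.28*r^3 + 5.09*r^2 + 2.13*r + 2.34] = 10.18 - 19.68*r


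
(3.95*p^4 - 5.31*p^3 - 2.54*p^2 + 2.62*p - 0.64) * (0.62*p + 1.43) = 2.449*p^5 + 2.3563*p^4 - 9.1681*p^3 - 2.0078*p^2 + 3.3498*p - 0.9152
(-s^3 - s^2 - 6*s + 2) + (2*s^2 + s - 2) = -s^3 + s^2 - 5*s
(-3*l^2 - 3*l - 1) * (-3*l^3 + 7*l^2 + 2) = 9*l^5 - 12*l^4 - 18*l^3 - 13*l^2 - 6*l - 2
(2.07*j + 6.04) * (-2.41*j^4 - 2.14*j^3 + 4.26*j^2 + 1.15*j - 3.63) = -4.9887*j^5 - 18.9862*j^4 - 4.1074*j^3 + 28.1109*j^2 - 0.568099999999999*j - 21.9252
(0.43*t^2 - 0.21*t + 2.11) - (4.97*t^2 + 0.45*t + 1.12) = -4.54*t^2 - 0.66*t + 0.99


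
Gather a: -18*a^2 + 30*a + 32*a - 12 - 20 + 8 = -18*a^2 + 62*a - 24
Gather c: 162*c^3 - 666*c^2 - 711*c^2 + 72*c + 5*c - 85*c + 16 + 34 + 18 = 162*c^3 - 1377*c^2 - 8*c + 68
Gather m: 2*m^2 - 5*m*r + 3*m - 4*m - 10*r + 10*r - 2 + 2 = 2*m^2 + m*(-5*r - 1)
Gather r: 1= 1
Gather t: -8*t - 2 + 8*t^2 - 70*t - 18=8*t^2 - 78*t - 20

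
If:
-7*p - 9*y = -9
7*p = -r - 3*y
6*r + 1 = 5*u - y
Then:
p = 9/7 - 9*y/7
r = 6*y - 9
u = 37*y/5 - 53/5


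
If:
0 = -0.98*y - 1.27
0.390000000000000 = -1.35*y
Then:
No Solution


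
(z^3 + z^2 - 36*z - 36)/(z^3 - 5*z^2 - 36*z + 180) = (z + 1)/(z - 5)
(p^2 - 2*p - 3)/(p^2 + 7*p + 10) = (p^2 - 2*p - 3)/(p^2 + 7*p + 10)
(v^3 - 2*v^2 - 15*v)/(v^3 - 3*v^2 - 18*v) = (v - 5)/(v - 6)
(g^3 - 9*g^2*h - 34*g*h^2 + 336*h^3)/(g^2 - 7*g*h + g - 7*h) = (g^2 - 2*g*h - 48*h^2)/(g + 1)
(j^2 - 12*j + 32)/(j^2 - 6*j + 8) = (j - 8)/(j - 2)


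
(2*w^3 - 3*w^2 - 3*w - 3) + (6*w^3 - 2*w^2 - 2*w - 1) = 8*w^3 - 5*w^2 - 5*w - 4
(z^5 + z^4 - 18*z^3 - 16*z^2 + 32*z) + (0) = z^5 + z^4 - 18*z^3 - 16*z^2 + 32*z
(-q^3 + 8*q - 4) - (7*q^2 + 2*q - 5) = -q^3 - 7*q^2 + 6*q + 1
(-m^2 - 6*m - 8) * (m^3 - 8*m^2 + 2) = -m^5 + 2*m^4 + 40*m^3 + 62*m^2 - 12*m - 16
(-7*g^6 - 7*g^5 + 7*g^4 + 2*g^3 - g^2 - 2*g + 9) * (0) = 0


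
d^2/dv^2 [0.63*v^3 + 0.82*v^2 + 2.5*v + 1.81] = 3.78*v + 1.64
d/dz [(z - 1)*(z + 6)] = 2*z + 5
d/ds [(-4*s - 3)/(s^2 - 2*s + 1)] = 2*(2*s + 5)/(s^3 - 3*s^2 + 3*s - 1)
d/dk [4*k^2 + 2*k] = 8*k + 2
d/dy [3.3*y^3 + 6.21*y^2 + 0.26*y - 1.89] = 9.9*y^2 + 12.42*y + 0.26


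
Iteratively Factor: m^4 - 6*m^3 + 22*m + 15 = (m + 1)*(m^3 - 7*m^2 + 7*m + 15) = (m - 3)*(m + 1)*(m^2 - 4*m - 5) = (m - 3)*(m + 1)^2*(m - 5)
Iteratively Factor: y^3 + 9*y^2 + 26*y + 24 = (y + 4)*(y^2 + 5*y + 6) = (y + 3)*(y + 4)*(y + 2)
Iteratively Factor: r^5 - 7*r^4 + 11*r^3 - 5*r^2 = (r - 1)*(r^4 - 6*r^3 + 5*r^2) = r*(r - 1)*(r^3 - 6*r^2 + 5*r) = r*(r - 5)*(r - 1)*(r^2 - r) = r^2*(r - 5)*(r - 1)*(r - 1)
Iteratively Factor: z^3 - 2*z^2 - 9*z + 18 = (z - 3)*(z^2 + z - 6) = (z - 3)*(z - 2)*(z + 3)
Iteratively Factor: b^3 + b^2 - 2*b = (b - 1)*(b^2 + 2*b) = b*(b - 1)*(b + 2)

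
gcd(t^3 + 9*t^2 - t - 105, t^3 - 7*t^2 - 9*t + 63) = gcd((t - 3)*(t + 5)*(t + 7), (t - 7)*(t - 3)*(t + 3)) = t - 3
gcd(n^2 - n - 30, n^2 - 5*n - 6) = n - 6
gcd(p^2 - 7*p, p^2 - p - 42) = p - 7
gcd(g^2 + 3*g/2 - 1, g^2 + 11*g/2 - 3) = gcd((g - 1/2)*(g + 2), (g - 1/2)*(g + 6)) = g - 1/2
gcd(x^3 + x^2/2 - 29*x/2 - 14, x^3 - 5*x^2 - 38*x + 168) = x - 4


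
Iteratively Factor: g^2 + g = (g)*(g + 1)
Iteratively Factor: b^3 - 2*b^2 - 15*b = (b + 3)*(b^2 - 5*b) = (b - 5)*(b + 3)*(b)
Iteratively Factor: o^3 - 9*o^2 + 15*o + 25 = (o - 5)*(o^2 - 4*o - 5) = (o - 5)*(o + 1)*(o - 5)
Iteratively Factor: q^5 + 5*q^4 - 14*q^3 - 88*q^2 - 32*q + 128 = (q + 4)*(q^4 + q^3 - 18*q^2 - 16*q + 32) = (q - 4)*(q + 4)*(q^3 + 5*q^2 + 2*q - 8) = (q - 4)*(q - 1)*(q + 4)*(q^2 + 6*q + 8) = (q - 4)*(q - 1)*(q + 2)*(q + 4)*(q + 4)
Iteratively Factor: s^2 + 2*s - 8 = (s - 2)*(s + 4)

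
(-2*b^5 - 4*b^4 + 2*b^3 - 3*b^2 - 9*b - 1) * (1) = -2*b^5 - 4*b^4 + 2*b^3 - 3*b^2 - 9*b - 1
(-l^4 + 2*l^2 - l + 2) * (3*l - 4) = -3*l^5 + 4*l^4 + 6*l^3 - 11*l^2 + 10*l - 8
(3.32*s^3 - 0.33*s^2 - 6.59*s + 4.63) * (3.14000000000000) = 10.4248*s^3 - 1.0362*s^2 - 20.6926*s + 14.5382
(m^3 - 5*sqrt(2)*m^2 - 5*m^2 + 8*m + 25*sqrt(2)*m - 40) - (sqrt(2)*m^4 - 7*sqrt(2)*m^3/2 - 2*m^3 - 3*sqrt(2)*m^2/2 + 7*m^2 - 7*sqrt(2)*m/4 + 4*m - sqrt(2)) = -sqrt(2)*m^4 + 3*m^3 + 7*sqrt(2)*m^3/2 - 12*m^2 - 7*sqrt(2)*m^2/2 + 4*m + 107*sqrt(2)*m/4 - 40 + sqrt(2)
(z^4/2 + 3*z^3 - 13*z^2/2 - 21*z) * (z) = z^5/2 + 3*z^4 - 13*z^3/2 - 21*z^2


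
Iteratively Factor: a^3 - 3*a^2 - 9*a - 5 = (a + 1)*(a^2 - 4*a - 5) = (a + 1)^2*(a - 5)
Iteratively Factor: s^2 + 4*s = (s)*(s + 4)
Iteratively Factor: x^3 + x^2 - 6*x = (x)*(x^2 + x - 6) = x*(x - 2)*(x + 3)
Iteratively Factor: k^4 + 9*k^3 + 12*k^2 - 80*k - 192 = (k + 4)*(k^3 + 5*k^2 - 8*k - 48) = (k + 4)^2*(k^2 + k - 12) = (k + 4)^3*(k - 3)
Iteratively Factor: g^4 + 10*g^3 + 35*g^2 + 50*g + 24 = (g + 1)*(g^3 + 9*g^2 + 26*g + 24) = (g + 1)*(g + 2)*(g^2 + 7*g + 12) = (g + 1)*(g + 2)*(g + 4)*(g + 3)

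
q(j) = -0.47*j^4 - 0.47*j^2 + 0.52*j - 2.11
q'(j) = -1.88*j^3 - 0.94*j + 0.52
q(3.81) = -105.99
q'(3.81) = -107.04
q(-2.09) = -14.22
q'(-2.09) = 19.65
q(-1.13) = -4.06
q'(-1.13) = 4.29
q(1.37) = -3.94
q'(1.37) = -5.60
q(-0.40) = -2.41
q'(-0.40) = 1.02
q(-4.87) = -280.16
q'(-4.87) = 222.24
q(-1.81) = -9.64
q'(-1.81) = 13.37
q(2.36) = -18.08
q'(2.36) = -26.41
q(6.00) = -625.03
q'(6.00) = -411.20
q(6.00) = -625.03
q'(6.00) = -411.20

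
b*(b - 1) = b^2 - b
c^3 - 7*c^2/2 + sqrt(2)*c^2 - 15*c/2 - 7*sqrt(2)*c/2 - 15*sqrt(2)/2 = (c - 5)*(c + 3/2)*(c + sqrt(2))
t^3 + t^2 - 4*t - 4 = (t - 2)*(t + 1)*(t + 2)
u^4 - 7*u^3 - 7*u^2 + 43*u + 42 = (u - 7)*(u - 3)*(u + 1)*(u + 2)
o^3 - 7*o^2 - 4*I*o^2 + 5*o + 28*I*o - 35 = (o - 7)*(o - 5*I)*(o + I)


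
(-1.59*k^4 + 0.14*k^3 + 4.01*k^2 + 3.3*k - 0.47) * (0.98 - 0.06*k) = 0.0954*k^5 - 1.5666*k^4 - 0.1034*k^3 + 3.7318*k^2 + 3.2622*k - 0.4606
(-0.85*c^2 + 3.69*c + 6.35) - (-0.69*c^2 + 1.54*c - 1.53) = -0.16*c^2 + 2.15*c + 7.88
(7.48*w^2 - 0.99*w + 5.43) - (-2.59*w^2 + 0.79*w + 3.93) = 10.07*w^2 - 1.78*w + 1.5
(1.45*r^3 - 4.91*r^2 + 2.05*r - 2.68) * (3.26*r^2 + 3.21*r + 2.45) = 4.727*r^5 - 11.3521*r^4 - 5.5256*r^3 - 14.1858*r^2 - 3.5803*r - 6.566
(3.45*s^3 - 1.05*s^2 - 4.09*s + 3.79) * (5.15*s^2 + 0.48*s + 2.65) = 17.7675*s^5 - 3.7515*s^4 - 12.425*s^3 + 14.7728*s^2 - 9.0193*s + 10.0435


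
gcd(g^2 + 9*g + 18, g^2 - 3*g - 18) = g + 3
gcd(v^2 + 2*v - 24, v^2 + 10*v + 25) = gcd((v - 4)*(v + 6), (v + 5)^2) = 1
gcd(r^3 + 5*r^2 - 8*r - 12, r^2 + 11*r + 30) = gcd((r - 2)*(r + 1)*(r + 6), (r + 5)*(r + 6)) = r + 6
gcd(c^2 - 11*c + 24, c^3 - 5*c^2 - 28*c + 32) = c - 8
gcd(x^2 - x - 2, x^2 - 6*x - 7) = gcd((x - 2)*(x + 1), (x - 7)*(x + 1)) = x + 1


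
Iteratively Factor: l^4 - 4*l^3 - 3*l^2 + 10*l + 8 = (l - 2)*(l^3 - 2*l^2 - 7*l - 4) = (l - 2)*(l + 1)*(l^2 - 3*l - 4) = (l - 2)*(l + 1)^2*(l - 4)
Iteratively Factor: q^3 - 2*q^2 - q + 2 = (q - 2)*(q^2 - 1) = (q - 2)*(q - 1)*(q + 1)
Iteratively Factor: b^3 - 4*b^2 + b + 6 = (b - 3)*(b^2 - b - 2) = (b - 3)*(b - 2)*(b + 1)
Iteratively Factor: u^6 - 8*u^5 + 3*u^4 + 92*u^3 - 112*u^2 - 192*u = (u + 3)*(u^5 - 11*u^4 + 36*u^3 - 16*u^2 - 64*u) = (u - 4)*(u + 3)*(u^4 - 7*u^3 + 8*u^2 + 16*u) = (u - 4)*(u + 1)*(u + 3)*(u^3 - 8*u^2 + 16*u) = u*(u - 4)*(u + 1)*(u + 3)*(u^2 - 8*u + 16) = u*(u - 4)^2*(u + 1)*(u + 3)*(u - 4)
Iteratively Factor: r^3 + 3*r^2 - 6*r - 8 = (r + 4)*(r^2 - r - 2) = (r - 2)*(r + 4)*(r + 1)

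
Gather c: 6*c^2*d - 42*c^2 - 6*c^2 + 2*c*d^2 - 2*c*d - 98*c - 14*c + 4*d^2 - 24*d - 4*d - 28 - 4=c^2*(6*d - 48) + c*(2*d^2 - 2*d - 112) + 4*d^2 - 28*d - 32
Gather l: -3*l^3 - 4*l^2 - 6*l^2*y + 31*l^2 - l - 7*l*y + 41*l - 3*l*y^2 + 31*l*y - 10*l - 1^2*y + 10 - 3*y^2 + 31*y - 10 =-3*l^3 + l^2*(27 - 6*y) + l*(-3*y^2 + 24*y + 30) - 3*y^2 + 30*y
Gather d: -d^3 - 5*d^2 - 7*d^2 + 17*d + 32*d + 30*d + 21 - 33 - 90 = -d^3 - 12*d^2 + 79*d - 102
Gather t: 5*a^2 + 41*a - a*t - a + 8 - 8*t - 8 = 5*a^2 + 40*a + t*(-a - 8)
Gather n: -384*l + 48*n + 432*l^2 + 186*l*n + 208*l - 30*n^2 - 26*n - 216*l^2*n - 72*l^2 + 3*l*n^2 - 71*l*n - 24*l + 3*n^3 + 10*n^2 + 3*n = 360*l^2 - 200*l + 3*n^3 + n^2*(3*l - 20) + n*(-216*l^2 + 115*l + 25)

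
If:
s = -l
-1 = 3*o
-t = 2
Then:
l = -s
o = -1/3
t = -2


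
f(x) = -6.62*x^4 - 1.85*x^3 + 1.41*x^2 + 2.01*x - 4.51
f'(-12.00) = 44926.41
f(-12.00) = -133901.11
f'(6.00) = -5900.55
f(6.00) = -8920.81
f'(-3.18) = 788.45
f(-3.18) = -614.12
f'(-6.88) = 8343.40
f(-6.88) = -14181.54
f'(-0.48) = 2.31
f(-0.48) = -5.30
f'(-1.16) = 32.60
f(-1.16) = -14.04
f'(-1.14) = 30.81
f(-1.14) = -13.41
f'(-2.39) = 325.07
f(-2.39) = -192.00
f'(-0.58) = 3.67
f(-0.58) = -5.59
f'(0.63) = -5.04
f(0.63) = -4.19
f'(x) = -26.48*x^3 - 5.55*x^2 + 2.82*x + 2.01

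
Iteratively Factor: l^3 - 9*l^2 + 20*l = (l - 5)*(l^2 - 4*l) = (l - 5)*(l - 4)*(l)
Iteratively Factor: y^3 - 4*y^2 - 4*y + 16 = (y - 4)*(y^2 - 4) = (y - 4)*(y + 2)*(y - 2)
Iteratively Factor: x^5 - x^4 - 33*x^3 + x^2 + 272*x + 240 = (x - 5)*(x^4 + 4*x^3 - 13*x^2 - 64*x - 48) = (x - 5)*(x - 4)*(x^3 + 8*x^2 + 19*x + 12) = (x - 5)*(x - 4)*(x + 1)*(x^2 + 7*x + 12) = (x - 5)*(x - 4)*(x + 1)*(x + 4)*(x + 3)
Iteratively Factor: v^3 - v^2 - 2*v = (v)*(v^2 - v - 2) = v*(v - 2)*(v + 1)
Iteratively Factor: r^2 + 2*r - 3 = (r - 1)*(r + 3)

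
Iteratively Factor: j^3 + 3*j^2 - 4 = (j + 2)*(j^2 + j - 2) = (j - 1)*(j + 2)*(j + 2)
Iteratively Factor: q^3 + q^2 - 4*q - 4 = (q + 1)*(q^2 - 4) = (q - 2)*(q + 1)*(q + 2)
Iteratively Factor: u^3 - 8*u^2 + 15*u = (u - 3)*(u^2 - 5*u) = u*(u - 3)*(u - 5)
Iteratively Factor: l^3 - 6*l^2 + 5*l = (l - 5)*(l^2 - l) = (l - 5)*(l - 1)*(l)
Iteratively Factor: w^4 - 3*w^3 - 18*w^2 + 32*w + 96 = (w + 3)*(w^3 - 6*w^2 + 32) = (w - 4)*(w + 3)*(w^2 - 2*w - 8) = (w - 4)^2*(w + 3)*(w + 2)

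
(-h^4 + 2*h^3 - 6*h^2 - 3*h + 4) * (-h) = h^5 - 2*h^4 + 6*h^3 + 3*h^2 - 4*h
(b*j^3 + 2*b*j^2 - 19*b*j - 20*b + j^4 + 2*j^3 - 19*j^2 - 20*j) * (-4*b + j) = -4*b^2*j^3 - 8*b^2*j^2 + 76*b^2*j + 80*b^2 - 3*b*j^4 - 6*b*j^3 + 57*b*j^2 + 60*b*j + j^5 + 2*j^4 - 19*j^3 - 20*j^2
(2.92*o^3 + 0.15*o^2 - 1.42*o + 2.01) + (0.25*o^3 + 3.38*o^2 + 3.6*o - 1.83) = 3.17*o^3 + 3.53*o^2 + 2.18*o + 0.18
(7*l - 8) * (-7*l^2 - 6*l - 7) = -49*l^3 + 14*l^2 - l + 56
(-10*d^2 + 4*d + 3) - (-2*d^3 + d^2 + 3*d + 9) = 2*d^3 - 11*d^2 + d - 6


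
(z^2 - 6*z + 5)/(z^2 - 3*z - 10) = (z - 1)/(z + 2)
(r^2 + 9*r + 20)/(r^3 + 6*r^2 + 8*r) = (r + 5)/(r*(r + 2))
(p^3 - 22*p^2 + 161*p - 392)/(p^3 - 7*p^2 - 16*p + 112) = (p^2 - 15*p + 56)/(p^2 - 16)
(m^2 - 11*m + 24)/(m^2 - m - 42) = (-m^2 + 11*m - 24)/(-m^2 + m + 42)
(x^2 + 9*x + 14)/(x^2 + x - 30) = (x^2 + 9*x + 14)/(x^2 + x - 30)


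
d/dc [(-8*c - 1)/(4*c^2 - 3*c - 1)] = (32*c^2 + 8*c + 5)/(16*c^4 - 24*c^3 + c^2 + 6*c + 1)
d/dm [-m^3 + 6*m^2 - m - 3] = -3*m^2 + 12*m - 1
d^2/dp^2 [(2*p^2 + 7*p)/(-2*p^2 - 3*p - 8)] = 16*(-2*p^3 + 12*p^2 + 42*p + 5)/(8*p^6 + 36*p^5 + 150*p^4 + 315*p^3 + 600*p^2 + 576*p + 512)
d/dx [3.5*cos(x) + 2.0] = -3.5*sin(x)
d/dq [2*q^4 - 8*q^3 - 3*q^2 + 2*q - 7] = 8*q^3 - 24*q^2 - 6*q + 2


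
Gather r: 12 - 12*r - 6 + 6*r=6 - 6*r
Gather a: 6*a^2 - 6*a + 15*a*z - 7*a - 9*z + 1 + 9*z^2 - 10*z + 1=6*a^2 + a*(15*z - 13) + 9*z^2 - 19*z + 2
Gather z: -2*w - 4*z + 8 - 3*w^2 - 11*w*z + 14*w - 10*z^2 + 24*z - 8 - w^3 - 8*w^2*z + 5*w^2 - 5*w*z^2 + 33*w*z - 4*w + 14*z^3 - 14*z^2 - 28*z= -w^3 + 2*w^2 + 8*w + 14*z^3 + z^2*(-5*w - 24) + z*(-8*w^2 + 22*w - 8)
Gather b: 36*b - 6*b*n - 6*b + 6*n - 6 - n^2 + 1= b*(30 - 6*n) - n^2 + 6*n - 5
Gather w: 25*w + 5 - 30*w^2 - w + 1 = -30*w^2 + 24*w + 6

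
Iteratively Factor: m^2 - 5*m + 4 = (m - 4)*(m - 1)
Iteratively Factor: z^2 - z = (z - 1)*(z)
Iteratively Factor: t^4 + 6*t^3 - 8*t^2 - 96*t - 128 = (t - 4)*(t^3 + 10*t^2 + 32*t + 32) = (t - 4)*(t + 2)*(t^2 + 8*t + 16) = (t - 4)*(t + 2)*(t + 4)*(t + 4)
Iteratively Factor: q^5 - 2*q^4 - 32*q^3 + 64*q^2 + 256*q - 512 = (q - 2)*(q^4 - 32*q^2 + 256) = (q - 4)*(q - 2)*(q^3 + 4*q^2 - 16*q - 64) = (q - 4)*(q - 2)*(q + 4)*(q^2 - 16) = (q - 4)^2*(q - 2)*(q + 4)*(q + 4)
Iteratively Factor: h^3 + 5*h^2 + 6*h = (h + 2)*(h^2 + 3*h) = h*(h + 2)*(h + 3)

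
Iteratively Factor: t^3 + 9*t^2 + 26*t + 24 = (t + 3)*(t^2 + 6*t + 8) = (t + 2)*(t + 3)*(t + 4)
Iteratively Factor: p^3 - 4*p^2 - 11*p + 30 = (p - 5)*(p^2 + p - 6) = (p - 5)*(p - 2)*(p + 3)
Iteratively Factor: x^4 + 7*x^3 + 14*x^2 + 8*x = (x + 1)*(x^3 + 6*x^2 + 8*x) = (x + 1)*(x + 4)*(x^2 + 2*x) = x*(x + 1)*(x + 4)*(x + 2)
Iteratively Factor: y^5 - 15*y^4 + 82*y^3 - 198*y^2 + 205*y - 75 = (y - 1)*(y^4 - 14*y^3 + 68*y^2 - 130*y + 75) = (y - 5)*(y - 1)*(y^3 - 9*y^2 + 23*y - 15) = (y - 5)*(y - 3)*(y - 1)*(y^2 - 6*y + 5) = (y - 5)*(y - 3)*(y - 1)^2*(y - 5)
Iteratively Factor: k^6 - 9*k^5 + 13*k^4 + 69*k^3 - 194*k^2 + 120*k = (k - 1)*(k^5 - 8*k^4 + 5*k^3 + 74*k^2 - 120*k) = (k - 2)*(k - 1)*(k^4 - 6*k^3 - 7*k^2 + 60*k) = (k - 2)*(k - 1)*(k + 3)*(k^3 - 9*k^2 + 20*k) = (k - 5)*(k - 2)*(k - 1)*(k + 3)*(k^2 - 4*k) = (k - 5)*(k - 4)*(k - 2)*(k - 1)*(k + 3)*(k)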